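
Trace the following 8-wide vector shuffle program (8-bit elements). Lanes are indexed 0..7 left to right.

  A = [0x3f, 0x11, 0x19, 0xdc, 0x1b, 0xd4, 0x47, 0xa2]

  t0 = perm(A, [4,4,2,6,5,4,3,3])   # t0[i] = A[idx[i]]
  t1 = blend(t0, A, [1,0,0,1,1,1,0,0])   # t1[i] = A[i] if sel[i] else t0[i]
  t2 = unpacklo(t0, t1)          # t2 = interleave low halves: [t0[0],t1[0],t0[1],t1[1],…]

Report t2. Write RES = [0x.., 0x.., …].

→ t0 |1b|1b|19|47|d4|1b|dc|dc|
→ t1 |3f|1b|19|dc|1b|d4|dc|dc|
→ t2 |1b|3f|1b|1b|19|19|47|dc|

RES = [0x1b, 0x3f, 0x1b, 0x1b, 0x19, 0x19, 0x47, 0xdc]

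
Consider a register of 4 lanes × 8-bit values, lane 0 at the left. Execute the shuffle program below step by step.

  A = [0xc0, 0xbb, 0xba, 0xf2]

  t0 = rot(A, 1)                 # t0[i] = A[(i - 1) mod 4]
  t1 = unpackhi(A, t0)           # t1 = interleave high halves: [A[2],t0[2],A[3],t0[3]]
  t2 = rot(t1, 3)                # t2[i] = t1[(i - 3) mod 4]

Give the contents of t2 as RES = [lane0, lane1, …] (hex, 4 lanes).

→ t0 |f2|c0|bb|ba|
→ t1 |ba|bb|f2|ba|
→ t2 |bb|f2|ba|ba|

RES = [ 0xbb  0xf2  0xba  0xba ]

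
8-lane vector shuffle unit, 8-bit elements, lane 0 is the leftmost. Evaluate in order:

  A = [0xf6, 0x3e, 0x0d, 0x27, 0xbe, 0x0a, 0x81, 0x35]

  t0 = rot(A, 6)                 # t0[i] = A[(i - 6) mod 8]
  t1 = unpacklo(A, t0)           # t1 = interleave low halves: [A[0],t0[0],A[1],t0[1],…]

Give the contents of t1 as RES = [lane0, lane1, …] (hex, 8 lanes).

t0 = [0x0d, 0x27, 0xbe, 0x0a, 0x81, 0x35, 0xf6, 0x3e]
t1 = [0xf6, 0x0d, 0x3e, 0x27, 0x0d, 0xbe, 0x27, 0x0a]

RES = [ 0xf6  0x0d  0x3e  0x27  0x0d  0xbe  0x27  0x0a ]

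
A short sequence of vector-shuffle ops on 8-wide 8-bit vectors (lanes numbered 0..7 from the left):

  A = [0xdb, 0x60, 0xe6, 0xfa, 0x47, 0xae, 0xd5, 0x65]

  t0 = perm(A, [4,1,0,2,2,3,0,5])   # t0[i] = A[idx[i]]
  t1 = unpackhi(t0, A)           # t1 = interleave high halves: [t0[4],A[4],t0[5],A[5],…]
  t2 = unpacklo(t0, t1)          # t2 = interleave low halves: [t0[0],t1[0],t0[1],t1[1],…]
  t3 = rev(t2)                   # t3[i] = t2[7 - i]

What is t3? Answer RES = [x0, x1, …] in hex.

RES = [0xae, 0xe6, 0xfa, 0xdb, 0x47, 0x60, 0xe6, 0x47]

  t0: 47 60 db e6 e6 fa db ae
  t1: e6 47 fa ae db d5 ae 65
  t2: 47 e6 60 47 db fa e6 ae
  t3: ae e6 fa db 47 60 e6 47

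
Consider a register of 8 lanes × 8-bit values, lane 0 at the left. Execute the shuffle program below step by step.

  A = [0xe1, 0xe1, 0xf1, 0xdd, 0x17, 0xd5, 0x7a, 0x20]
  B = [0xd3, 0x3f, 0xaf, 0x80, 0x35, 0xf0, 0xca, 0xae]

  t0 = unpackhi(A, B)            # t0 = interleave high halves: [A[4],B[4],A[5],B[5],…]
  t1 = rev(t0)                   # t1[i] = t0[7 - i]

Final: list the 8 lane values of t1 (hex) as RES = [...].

RES = [0xae, 0x20, 0xca, 0x7a, 0xf0, 0xd5, 0x35, 0x17]

  t0: 17 35 d5 f0 7a ca 20 ae
  t1: ae 20 ca 7a f0 d5 35 17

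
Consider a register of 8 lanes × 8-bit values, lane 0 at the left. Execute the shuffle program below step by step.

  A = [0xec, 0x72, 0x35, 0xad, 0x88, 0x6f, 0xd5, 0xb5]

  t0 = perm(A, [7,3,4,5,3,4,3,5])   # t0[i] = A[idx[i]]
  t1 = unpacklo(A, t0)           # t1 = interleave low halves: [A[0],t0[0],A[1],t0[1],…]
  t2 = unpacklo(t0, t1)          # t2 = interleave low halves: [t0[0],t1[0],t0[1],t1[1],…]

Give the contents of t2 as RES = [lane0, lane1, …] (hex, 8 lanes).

RES = [ 0xb5  0xec  0xad  0xb5  0x88  0x72  0x6f  0xad ]

→ t0 |b5|ad|88|6f|ad|88|ad|6f|
→ t1 |ec|b5|72|ad|35|88|ad|6f|
→ t2 |b5|ec|ad|b5|88|72|6f|ad|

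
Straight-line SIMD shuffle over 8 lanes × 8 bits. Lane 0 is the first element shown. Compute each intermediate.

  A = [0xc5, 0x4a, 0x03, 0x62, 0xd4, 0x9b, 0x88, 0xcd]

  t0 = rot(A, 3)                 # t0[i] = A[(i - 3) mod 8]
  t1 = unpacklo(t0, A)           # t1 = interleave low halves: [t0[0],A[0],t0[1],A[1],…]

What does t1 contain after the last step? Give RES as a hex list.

  t0: 9b 88 cd c5 4a 03 62 d4
  t1: 9b c5 88 4a cd 03 c5 62

RES = [0x9b, 0xc5, 0x88, 0x4a, 0xcd, 0x03, 0xc5, 0x62]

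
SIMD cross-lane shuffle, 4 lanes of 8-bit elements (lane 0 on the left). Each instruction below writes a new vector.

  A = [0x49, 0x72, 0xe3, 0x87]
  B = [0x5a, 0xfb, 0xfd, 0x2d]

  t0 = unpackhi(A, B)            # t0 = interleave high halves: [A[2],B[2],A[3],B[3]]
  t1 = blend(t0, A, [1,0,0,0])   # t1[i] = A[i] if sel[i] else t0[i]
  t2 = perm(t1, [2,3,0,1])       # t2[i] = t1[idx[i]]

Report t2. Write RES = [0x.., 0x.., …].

RES = [ 0x87  0x2d  0x49  0xfd ]

→ t0 |e3|fd|87|2d|
→ t1 |49|fd|87|2d|
→ t2 |87|2d|49|fd|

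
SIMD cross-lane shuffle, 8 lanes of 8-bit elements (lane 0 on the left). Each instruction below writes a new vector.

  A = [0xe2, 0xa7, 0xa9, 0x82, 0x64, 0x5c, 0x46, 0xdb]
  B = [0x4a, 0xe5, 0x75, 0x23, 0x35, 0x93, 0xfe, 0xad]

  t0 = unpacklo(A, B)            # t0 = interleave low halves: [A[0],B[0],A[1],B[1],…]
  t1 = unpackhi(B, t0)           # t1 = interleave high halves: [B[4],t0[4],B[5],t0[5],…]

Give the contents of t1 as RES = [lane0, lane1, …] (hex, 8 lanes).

RES = [0x35, 0xa9, 0x93, 0x75, 0xfe, 0x82, 0xad, 0x23]

  t0: e2 4a a7 e5 a9 75 82 23
  t1: 35 a9 93 75 fe 82 ad 23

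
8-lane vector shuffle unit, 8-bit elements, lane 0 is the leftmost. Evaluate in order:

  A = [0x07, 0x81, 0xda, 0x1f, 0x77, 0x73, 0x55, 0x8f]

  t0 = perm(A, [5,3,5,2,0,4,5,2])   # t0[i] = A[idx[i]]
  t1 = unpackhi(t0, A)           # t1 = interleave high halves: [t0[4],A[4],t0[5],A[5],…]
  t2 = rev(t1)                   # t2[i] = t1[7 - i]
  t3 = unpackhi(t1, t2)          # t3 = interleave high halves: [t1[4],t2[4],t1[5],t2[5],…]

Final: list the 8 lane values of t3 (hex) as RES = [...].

RES = [0x73, 0x73, 0x55, 0x77, 0xda, 0x77, 0x8f, 0x07]

  t0: 73 1f 73 da 07 77 73 da
  t1: 07 77 77 73 73 55 da 8f
  t2: 8f da 55 73 73 77 77 07
  t3: 73 73 55 77 da 77 8f 07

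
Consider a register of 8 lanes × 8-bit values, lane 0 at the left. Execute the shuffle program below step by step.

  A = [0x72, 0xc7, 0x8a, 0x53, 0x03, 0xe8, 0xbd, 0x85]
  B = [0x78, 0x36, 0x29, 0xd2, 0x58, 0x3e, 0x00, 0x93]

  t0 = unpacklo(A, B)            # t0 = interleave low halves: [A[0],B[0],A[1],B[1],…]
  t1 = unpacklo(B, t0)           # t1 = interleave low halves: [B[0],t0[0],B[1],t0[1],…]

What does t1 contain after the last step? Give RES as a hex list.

RES = [0x78, 0x72, 0x36, 0x78, 0x29, 0xc7, 0xd2, 0x36]

t0 = [0x72, 0x78, 0xc7, 0x36, 0x8a, 0x29, 0x53, 0xd2]
t1 = [0x78, 0x72, 0x36, 0x78, 0x29, 0xc7, 0xd2, 0x36]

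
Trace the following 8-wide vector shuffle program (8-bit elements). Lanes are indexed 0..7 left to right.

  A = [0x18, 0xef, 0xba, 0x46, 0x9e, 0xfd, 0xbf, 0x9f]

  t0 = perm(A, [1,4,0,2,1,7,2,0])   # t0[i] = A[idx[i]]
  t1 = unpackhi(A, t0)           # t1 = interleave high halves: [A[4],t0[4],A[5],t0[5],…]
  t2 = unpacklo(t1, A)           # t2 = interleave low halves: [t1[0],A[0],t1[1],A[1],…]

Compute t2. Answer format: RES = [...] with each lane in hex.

RES = [ 0x9e  0x18  0xef  0xef  0xfd  0xba  0x9f  0x46 ]

→ t0 |ef|9e|18|ba|ef|9f|ba|18|
→ t1 |9e|ef|fd|9f|bf|ba|9f|18|
→ t2 |9e|18|ef|ef|fd|ba|9f|46|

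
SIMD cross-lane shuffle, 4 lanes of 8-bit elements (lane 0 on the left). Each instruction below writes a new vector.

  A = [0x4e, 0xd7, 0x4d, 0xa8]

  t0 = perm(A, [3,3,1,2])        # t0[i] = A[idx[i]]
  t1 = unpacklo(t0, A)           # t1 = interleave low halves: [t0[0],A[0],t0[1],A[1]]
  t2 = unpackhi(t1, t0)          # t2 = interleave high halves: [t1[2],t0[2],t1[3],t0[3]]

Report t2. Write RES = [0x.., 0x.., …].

RES = [0xa8, 0xd7, 0xd7, 0x4d]

→ t0 |a8|a8|d7|4d|
→ t1 |a8|4e|a8|d7|
→ t2 |a8|d7|d7|4d|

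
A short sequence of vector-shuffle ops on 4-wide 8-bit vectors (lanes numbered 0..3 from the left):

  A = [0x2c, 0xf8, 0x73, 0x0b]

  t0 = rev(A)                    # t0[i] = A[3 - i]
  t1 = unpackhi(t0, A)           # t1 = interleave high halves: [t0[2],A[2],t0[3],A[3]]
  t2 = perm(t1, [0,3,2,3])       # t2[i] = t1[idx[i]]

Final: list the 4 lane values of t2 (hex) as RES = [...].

RES = [ 0xf8  0x0b  0x2c  0x0b ]

t0 = [0x0b, 0x73, 0xf8, 0x2c]
t1 = [0xf8, 0x73, 0x2c, 0x0b]
t2 = [0xf8, 0x0b, 0x2c, 0x0b]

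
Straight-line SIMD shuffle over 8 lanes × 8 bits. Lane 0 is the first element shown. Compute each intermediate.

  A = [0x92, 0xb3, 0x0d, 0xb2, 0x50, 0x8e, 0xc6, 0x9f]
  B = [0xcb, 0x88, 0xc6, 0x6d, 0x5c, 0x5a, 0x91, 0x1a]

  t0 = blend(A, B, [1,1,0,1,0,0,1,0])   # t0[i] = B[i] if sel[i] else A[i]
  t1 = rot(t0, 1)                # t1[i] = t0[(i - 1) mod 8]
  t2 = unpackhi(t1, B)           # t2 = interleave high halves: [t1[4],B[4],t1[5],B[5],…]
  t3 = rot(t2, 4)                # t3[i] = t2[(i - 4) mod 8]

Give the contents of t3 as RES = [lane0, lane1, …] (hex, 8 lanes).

→ t0 |cb|88|0d|6d|50|8e|91|9f|
→ t1 |9f|cb|88|0d|6d|50|8e|91|
→ t2 |6d|5c|50|5a|8e|91|91|1a|
→ t3 |8e|91|91|1a|6d|5c|50|5a|

RES = [ 0x8e  0x91  0x91  0x1a  0x6d  0x5c  0x50  0x5a ]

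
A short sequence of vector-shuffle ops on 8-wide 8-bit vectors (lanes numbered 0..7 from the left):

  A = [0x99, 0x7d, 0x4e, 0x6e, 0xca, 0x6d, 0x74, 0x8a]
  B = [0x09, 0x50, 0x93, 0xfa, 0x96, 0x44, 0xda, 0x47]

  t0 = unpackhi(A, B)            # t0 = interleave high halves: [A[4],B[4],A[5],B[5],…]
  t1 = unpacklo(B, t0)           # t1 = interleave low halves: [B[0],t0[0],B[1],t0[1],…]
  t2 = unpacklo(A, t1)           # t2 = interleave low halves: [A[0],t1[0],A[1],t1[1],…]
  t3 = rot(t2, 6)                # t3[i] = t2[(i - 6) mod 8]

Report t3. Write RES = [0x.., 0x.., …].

RES = [0x7d, 0xca, 0x4e, 0x50, 0x6e, 0x96, 0x99, 0x09]

→ t0 |ca|96|6d|44|74|da|8a|47|
→ t1 |09|ca|50|96|93|6d|fa|44|
→ t2 |99|09|7d|ca|4e|50|6e|96|
→ t3 |7d|ca|4e|50|6e|96|99|09|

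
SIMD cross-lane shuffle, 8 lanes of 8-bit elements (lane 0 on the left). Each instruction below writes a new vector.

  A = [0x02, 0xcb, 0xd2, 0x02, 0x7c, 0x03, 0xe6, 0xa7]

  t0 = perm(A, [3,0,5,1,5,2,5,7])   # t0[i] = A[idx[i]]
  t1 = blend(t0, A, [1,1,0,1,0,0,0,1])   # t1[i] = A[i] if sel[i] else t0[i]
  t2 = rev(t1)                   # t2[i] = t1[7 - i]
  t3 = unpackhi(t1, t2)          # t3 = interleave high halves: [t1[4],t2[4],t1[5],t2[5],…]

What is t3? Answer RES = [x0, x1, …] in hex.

  t0: 02 02 03 cb 03 d2 03 a7
  t1: 02 cb 03 02 03 d2 03 a7
  t2: a7 03 d2 03 02 03 cb 02
  t3: 03 02 d2 03 03 cb a7 02

RES = [ 0x03  0x02  0xd2  0x03  0x03  0xcb  0xa7  0x02 ]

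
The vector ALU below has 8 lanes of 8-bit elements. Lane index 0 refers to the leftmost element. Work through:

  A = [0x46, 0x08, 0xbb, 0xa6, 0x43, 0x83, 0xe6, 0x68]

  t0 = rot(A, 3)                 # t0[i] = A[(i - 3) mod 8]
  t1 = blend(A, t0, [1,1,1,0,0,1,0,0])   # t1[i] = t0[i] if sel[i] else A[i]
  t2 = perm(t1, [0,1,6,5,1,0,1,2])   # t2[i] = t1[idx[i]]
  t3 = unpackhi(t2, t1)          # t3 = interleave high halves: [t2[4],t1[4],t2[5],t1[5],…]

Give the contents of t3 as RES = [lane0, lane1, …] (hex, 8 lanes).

t0 = [0x83, 0xe6, 0x68, 0x46, 0x08, 0xbb, 0xa6, 0x43]
t1 = [0x83, 0xe6, 0x68, 0xa6, 0x43, 0xbb, 0xe6, 0x68]
t2 = [0x83, 0xe6, 0xe6, 0xbb, 0xe6, 0x83, 0xe6, 0x68]
t3 = [0xe6, 0x43, 0x83, 0xbb, 0xe6, 0xe6, 0x68, 0x68]

RES = [0xe6, 0x43, 0x83, 0xbb, 0xe6, 0xe6, 0x68, 0x68]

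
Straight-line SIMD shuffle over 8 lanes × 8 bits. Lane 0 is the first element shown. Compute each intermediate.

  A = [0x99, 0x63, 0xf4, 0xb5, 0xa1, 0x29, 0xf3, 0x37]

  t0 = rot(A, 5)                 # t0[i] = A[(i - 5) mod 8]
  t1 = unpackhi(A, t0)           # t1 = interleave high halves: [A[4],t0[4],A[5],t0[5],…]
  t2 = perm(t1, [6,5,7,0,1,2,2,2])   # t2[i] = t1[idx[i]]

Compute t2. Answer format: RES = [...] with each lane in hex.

RES = [0x37, 0x63, 0xf4, 0xa1, 0x37, 0x29, 0x29, 0x29]

  t0: b5 a1 29 f3 37 99 63 f4
  t1: a1 37 29 99 f3 63 37 f4
  t2: 37 63 f4 a1 37 29 29 29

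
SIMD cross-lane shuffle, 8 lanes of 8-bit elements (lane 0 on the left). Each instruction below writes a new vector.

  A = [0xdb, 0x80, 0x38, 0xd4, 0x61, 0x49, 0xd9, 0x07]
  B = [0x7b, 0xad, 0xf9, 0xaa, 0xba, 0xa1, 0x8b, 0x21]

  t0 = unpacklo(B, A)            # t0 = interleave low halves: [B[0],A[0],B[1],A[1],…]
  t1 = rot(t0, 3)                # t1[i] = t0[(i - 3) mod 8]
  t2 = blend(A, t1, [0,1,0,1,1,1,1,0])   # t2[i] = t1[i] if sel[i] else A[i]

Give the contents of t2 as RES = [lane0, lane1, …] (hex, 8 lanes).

RES = [ 0xdb  0xaa  0x38  0x7b  0xdb  0xad  0x80  0x07 ]

→ t0 |7b|db|ad|80|f9|38|aa|d4|
→ t1 |38|aa|d4|7b|db|ad|80|f9|
→ t2 |db|aa|38|7b|db|ad|80|07|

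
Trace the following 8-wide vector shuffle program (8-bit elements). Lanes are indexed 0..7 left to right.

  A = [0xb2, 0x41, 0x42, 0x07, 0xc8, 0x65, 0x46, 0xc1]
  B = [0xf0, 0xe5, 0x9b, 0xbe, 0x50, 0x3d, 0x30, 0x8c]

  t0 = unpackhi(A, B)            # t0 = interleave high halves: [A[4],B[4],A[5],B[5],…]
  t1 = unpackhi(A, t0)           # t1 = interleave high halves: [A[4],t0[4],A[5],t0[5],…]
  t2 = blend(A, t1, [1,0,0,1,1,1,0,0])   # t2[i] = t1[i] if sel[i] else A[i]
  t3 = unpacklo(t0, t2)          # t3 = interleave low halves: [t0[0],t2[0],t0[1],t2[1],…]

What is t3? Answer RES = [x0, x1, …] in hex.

t0 = [0xc8, 0x50, 0x65, 0x3d, 0x46, 0x30, 0xc1, 0x8c]
t1 = [0xc8, 0x46, 0x65, 0x30, 0x46, 0xc1, 0xc1, 0x8c]
t2 = [0xc8, 0x41, 0x42, 0x30, 0x46, 0xc1, 0x46, 0xc1]
t3 = [0xc8, 0xc8, 0x50, 0x41, 0x65, 0x42, 0x3d, 0x30]

RES = [ 0xc8  0xc8  0x50  0x41  0x65  0x42  0x3d  0x30 ]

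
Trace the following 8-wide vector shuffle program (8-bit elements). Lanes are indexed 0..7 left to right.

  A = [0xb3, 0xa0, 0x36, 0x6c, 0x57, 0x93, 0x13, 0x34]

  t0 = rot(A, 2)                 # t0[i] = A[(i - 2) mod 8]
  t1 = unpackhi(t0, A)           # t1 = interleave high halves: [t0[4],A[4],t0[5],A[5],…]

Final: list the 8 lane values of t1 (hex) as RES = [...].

t0 = [0x13, 0x34, 0xb3, 0xa0, 0x36, 0x6c, 0x57, 0x93]
t1 = [0x36, 0x57, 0x6c, 0x93, 0x57, 0x13, 0x93, 0x34]

RES = [0x36, 0x57, 0x6c, 0x93, 0x57, 0x13, 0x93, 0x34]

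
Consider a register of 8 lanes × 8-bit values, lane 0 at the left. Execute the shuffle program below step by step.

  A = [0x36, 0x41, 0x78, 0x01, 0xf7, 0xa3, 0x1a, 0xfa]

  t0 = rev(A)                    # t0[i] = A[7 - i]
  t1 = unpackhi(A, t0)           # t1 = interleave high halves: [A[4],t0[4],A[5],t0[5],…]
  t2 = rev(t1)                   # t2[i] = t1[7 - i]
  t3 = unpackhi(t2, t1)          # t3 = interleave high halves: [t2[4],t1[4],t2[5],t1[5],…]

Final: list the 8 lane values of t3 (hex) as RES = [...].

RES = [0x78, 0x1a, 0xa3, 0x41, 0x01, 0xfa, 0xf7, 0x36]

t0 = [0xfa, 0x1a, 0xa3, 0xf7, 0x01, 0x78, 0x41, 0x36]
t1 = [0xf7, 0x01, 0xa3, 0x78, 0x1a, 0x41, 0xfa, 0x36]
t2 = [0x36, 0xfa, 0x41, 0x1a, 0x78, 0xa3, 0x01, 0xf7]
t3 = [0x78, 0x1a, 0xa3, 0x41, 0x01, 0xfa, 0xf7, 0x36]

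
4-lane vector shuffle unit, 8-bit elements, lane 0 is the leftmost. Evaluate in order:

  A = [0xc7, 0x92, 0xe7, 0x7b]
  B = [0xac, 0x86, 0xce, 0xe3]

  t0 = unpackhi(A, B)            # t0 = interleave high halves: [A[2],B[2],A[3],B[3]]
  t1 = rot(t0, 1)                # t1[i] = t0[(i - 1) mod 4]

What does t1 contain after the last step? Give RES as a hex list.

RES = [ 0xe3  0xe7  0xce  0x7b ]

  t0: e7 ce 7b e3
  t1: e3 e7 ce 7b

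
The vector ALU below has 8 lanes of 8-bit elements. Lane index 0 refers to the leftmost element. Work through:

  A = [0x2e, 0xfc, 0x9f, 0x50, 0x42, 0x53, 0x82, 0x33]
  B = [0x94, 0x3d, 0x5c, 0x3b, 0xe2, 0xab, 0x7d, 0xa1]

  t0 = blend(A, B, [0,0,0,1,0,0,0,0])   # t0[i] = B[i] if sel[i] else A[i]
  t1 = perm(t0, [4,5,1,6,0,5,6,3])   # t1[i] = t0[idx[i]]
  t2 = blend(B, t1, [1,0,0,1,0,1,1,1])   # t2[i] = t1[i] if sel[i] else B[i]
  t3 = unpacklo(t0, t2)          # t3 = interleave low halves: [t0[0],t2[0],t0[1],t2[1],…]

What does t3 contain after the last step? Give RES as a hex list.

RES = [0x2e, 0x42, 0xfc, 0x3d, 0x9f, 0x5c, 0x3b, 0x82]

→ t0 |2e|fc|9f|3b|42|53|82|33|
→ t1 |42|53|fc|82|2e|53|82|3b|
→ t2 |42|3d|5c|82|e2|53|82|3b|
→ t3 |2e|42|fc|3d|9f|5c|3b|82|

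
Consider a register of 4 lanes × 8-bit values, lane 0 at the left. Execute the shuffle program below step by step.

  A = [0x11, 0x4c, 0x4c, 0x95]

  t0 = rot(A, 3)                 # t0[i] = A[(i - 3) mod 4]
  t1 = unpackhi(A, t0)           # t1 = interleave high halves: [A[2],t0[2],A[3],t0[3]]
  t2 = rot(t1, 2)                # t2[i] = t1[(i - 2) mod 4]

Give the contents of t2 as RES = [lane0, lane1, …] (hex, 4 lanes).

RES = [0x95, 0x11, 0x4c, 0x95]

  t0: 4c 4c 95 11
  t1: 4c 95 95 11
  t2: 95 11 4c 95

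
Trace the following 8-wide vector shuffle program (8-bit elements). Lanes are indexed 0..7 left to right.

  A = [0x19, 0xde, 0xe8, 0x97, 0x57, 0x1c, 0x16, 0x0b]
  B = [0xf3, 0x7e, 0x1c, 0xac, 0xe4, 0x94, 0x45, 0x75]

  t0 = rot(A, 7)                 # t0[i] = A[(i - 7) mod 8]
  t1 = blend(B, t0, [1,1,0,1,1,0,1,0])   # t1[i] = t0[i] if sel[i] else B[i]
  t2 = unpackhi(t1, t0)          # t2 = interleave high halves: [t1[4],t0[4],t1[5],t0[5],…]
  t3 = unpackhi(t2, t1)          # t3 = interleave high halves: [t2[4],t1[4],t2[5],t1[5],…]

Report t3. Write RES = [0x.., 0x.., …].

RES = [ 0x0b  0x1c  0x0b  0x94  0x75  0x0b  0x19  0x75 ]

  t0: de e8 97 57 1c 16 0b 19
  t1: de e8 1c 57 1c 94 0b 75
  t2: 1c 1c 94 16 0b 0b 75 19
  t3: 0b 1c 0b 94 75 0b 19 75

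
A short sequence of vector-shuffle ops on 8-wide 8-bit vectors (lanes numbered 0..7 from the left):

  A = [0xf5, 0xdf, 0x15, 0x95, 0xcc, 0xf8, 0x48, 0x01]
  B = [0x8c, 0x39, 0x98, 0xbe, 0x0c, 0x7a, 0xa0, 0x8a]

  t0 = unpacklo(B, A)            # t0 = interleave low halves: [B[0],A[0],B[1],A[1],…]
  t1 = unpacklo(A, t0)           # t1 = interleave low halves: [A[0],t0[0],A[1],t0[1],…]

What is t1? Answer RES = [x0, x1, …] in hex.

t0 = [0x8c, 0xf5, 0x39, 0xdf, 0x98, 0x15, 0xbe, 0x95]
t1 = [0xf5, 0x8c, 0xdf, 0xf5, 0x15, 0x39, 0x95, 0xdf]

RES = [0xf5, 0x8c, 0xdf, 0xf5, 0x15, 0x39, 0x95, 0xdf]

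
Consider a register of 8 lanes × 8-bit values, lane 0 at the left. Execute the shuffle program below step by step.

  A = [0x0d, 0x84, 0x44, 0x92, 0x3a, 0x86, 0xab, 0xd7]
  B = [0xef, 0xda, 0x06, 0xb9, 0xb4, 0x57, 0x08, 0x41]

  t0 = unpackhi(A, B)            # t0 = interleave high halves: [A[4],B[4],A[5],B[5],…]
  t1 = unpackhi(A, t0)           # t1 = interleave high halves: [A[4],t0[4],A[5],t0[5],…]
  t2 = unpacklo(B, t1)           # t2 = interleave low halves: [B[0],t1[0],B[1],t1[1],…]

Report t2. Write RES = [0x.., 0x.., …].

t0 = [0x3a, 0xb4, 0x86, 0x57, 0xab, 0x08, 0xd7, 0x41]
t1 = [0x3a, 0xab, 0x86, 0x08, 0xab, 0xd7, 0xd7, 0x41]
t2 = [0xef, 0x3a, 0xda, 0xab, 0x06, 0x86, 0xb9, 0x08]

RES = [ 0xef  0x3a  0xda  0xab  0x06  0x86  0xb9  0x08 ]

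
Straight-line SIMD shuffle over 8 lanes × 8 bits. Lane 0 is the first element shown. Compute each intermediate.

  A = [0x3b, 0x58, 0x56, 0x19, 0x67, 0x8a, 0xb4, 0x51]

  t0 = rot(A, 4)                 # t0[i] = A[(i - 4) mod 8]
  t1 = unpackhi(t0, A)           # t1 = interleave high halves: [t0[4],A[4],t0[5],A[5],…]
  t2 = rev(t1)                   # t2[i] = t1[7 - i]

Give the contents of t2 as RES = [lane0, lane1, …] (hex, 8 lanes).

  t0: 67 8a b4 51 3b 58 56 19
  t1: 3b 67 58 8a 56 b4 19 51
  t2: 51 19 b4 56 8a 58 67 3b

RES = [ 0x51  0x19  0xb4  0x56  0x8a  0x58  0x67  0x3b ]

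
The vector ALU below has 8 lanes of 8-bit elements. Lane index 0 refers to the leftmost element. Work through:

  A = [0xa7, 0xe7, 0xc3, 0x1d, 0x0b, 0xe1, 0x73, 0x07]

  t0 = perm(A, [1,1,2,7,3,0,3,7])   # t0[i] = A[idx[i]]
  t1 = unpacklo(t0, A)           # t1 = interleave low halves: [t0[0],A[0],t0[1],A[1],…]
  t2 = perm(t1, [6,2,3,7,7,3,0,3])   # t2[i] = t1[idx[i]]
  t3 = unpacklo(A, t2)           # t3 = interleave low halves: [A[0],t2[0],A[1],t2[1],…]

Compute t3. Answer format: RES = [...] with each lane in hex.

  t0: e7 e7 c3 07 1d a7 1d 07
  t1: e7 a7 e7 e7 c3 c3 07 1d
  t2: 07 e7 e7 1d 1d e7 e7 e7
  t3: a7 07 e7 e7 c3 e7 1d 1d

RES = [ 0xa7  0x07  0xe7  0xe7  0xc3  0xe7  0x1d  0x1d ]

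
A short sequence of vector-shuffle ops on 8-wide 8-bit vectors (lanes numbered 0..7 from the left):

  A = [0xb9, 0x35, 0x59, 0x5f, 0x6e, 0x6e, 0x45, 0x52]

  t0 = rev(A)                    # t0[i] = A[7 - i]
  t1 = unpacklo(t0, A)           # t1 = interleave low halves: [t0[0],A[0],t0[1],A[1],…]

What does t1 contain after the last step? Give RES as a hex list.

t0 = [0x52, 0x45, 0x6e, 0x6e, 0x5f, 0x59, 0x35, 0xb9]
t1 = [0x52, 0xb9, 0x45, 0x35, 0x6e, 0x59, 0x6e, 0x5f]

RES = [ 0x52  0xb9  0x45  0x35  0x6e  0x59  0x6e  0x5f ]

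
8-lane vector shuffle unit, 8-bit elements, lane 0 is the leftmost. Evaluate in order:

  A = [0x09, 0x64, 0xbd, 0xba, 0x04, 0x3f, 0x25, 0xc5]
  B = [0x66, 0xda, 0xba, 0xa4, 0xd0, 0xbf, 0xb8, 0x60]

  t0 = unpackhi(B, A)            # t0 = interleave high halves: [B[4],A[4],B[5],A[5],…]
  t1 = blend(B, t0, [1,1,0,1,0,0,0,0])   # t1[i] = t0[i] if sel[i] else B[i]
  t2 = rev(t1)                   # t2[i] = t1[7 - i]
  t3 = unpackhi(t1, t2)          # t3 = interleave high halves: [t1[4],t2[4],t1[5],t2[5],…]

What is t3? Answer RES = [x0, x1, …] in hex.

  t0: d0 04 bf 3f b8 25 60 c5
  t1: d0 04 ba 3f d0 bf b8 60
  t2: 60 b8 bf d0 3f ba 04 d0
  t3: d0 3f bf ba b8 04 60 d0

RES = [0xd0, 0x3f, 0xbf, 0xba, 0xb8, 0x04, 0x60, 0xd0]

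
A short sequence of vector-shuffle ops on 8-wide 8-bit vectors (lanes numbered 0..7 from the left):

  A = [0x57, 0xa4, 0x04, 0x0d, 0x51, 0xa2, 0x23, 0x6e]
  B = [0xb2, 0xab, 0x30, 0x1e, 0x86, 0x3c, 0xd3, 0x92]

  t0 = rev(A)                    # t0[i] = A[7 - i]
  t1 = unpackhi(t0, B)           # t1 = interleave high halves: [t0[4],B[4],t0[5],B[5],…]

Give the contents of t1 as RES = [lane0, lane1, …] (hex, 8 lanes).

t0 = [0x6e, 0x23, 0xa2, 0x51, 0x0d, 0x04, 0xa4, 0x57]
t1 = [0x0d, 0x86, 0x04, 0x3c, 0xa4, 0xd3, 0x57, 0x92]

RES = [ 0x0d  0x86  0x04  0x3c  0xa4  0xd3  0x57  0x92 ]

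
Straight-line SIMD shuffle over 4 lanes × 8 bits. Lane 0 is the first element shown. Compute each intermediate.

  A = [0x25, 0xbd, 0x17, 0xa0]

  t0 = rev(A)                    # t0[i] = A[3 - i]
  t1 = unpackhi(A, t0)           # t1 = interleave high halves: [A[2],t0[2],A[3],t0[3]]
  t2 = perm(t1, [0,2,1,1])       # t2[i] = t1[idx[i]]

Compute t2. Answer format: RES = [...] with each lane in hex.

  t0: a0 17 bd 25
  t1: 17 bd a0 25
  t2: 17 a0 bd bd

RES = [0x17, 0xa0, 0xbd, 0xbd]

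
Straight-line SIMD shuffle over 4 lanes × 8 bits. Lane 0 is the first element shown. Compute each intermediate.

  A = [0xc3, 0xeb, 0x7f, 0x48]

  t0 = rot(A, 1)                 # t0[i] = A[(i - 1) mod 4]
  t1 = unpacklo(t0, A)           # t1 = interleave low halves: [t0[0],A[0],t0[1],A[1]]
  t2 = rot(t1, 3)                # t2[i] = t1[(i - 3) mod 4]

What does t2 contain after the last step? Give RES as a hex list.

RES = [0xc3, 0xc3, 0xeb, 0x48]

→ t0 |48|c3|eb|7f|
→ t1 |48|c3|c3|eb|
→ t2 |c3|c3|eb|48|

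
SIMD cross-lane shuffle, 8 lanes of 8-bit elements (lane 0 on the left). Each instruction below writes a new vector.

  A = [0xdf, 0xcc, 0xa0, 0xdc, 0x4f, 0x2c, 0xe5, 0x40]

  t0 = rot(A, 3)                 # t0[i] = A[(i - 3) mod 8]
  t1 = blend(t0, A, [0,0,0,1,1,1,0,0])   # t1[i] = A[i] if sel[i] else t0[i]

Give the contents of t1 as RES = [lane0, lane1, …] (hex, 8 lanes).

  t0: 2c e5 40 df cc a0 dc 4f
  t1: 2c e5 40 dc 4f 2c dc 4f

RES = [0x2c, 0xe5, 0x40, 0xdc, 0x4f, 0x2c, 0xdc, 0x4f]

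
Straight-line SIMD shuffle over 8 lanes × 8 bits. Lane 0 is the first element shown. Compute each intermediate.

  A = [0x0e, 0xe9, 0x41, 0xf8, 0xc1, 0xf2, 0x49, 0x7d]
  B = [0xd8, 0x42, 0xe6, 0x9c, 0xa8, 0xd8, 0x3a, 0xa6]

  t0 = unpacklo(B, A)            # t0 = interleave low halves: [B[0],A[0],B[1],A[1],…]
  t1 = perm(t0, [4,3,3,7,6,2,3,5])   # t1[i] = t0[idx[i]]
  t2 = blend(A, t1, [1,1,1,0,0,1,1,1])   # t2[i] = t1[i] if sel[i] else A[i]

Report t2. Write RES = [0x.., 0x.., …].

→ t0 |d8|0e|42|e9|e6|41|9c|f8|
→ t1 |e6|e9|e9|f8|9c|42|e9|41|
→ t2 |e6|e9|e9|f8|c1|42|e9|41|

RES = [ 0xe6  0xe9  0xe9  0xf8  0xc1  0x42  0xe9  0x41 ]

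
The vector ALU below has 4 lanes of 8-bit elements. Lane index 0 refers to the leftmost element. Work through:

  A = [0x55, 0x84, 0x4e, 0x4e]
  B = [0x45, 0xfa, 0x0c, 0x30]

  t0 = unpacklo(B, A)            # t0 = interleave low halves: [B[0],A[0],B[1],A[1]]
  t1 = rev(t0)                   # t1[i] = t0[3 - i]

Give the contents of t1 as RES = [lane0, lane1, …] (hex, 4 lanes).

  t0: 45 55 fa 84
  t1: 84 fa 55 45

RES = [ 0x84  0xfa  0x55  0x45 ]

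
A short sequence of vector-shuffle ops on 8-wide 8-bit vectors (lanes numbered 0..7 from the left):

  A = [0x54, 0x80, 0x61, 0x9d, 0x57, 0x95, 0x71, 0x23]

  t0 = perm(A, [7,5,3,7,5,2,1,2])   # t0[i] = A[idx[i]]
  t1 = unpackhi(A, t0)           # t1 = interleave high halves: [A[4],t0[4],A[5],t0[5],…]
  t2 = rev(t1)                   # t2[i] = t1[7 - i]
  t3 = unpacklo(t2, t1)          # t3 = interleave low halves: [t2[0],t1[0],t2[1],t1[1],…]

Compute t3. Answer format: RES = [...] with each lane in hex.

  t0: 23 95 9d 23 95 61 80 61
  t1: 57 95 95 61 71 80 23 61
  t2: 61 23 80 71 61 95 95 57
  t3: 61 57 23 95 80 95 71 61

RES = [0x61, 0x57, 0x23, 0x95, 0x80, 0x95, 0x71, 0x61]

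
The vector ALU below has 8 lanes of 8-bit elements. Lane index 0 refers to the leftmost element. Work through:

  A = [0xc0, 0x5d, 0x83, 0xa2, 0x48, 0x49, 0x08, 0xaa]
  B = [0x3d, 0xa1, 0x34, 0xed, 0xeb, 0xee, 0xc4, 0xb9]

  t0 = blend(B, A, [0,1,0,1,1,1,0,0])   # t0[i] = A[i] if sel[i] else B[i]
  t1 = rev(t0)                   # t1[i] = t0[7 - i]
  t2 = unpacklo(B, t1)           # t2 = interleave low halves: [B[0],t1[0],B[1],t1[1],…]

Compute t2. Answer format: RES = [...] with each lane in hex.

→ t0 |3d|5d|34|a2|48|49|c4|b9|
→ t1 |b9|c4|49|48|a2|34|5d|3d|
→ t2 |3d|b9|a1|c4|34|49|ed|48|

RES = [0x3d, 0xb9, 0xa1, 0xc4, 0x34, 0x49, 0xed, 0x48]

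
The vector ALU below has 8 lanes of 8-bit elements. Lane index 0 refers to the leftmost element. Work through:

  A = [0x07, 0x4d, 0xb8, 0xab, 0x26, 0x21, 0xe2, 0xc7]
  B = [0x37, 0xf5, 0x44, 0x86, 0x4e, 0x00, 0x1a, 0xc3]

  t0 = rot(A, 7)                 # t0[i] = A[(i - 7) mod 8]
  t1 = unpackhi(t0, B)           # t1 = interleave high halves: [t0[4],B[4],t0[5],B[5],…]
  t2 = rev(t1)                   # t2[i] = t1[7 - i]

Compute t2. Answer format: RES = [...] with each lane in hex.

→ t0 |4d|b8|ab|26|21|e2|c7|07|
→ t1 |21|4e|e2|00|c7|1a|07|c3|
→ t2 |c3|07|1a|c7|00|e2|4e|21|

RES = [0xc3, 0x07, 0x1a, 0xc7, 0x00, 0xe2, 0x4e, 0x21]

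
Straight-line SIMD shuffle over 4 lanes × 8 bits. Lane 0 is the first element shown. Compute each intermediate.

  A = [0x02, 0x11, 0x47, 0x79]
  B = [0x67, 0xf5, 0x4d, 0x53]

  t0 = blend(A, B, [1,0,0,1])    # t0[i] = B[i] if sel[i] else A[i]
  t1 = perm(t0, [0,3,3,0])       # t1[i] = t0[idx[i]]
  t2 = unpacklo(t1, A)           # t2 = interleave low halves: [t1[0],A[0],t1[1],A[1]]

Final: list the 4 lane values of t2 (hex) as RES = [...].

→ t0 |67|11|47|53|
→ t1 |67|53|53|67|
→ t2 |67|02|53|11|

RES = [ 0x67  0x02  0x53  0x11 ]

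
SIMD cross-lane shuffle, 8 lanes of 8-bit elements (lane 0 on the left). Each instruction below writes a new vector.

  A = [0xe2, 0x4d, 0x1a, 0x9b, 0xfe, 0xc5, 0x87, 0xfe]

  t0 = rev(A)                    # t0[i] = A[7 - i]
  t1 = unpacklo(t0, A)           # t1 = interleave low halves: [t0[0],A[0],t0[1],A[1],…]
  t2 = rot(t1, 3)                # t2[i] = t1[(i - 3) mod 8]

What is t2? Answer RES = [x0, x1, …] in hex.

RES = [ 0x1a  0xfe  0x9b  0xfe  0xe2  0x87  0x4d  0xc5 ]

→ t0 |fe|87|c5|fe|9b|1a|4d|e2|
→ t1 |fe|e2|87|4d|c5|1a|fe|9b|
→ t2 |1a|fe|9b|fe|e2|87|4d|c5|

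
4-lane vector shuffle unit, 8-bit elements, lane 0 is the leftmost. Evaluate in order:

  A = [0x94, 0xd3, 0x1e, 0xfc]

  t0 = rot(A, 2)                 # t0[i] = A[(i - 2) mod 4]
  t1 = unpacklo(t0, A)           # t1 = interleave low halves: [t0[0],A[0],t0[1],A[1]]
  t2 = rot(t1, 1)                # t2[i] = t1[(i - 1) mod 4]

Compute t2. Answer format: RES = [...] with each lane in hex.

RES = [ 0xd3  0x1e  0x94  0xfc ]

  t0: 1e fc 94 d3
  t1: 1e 94 fc d3
  t2: d3 1e 94 fc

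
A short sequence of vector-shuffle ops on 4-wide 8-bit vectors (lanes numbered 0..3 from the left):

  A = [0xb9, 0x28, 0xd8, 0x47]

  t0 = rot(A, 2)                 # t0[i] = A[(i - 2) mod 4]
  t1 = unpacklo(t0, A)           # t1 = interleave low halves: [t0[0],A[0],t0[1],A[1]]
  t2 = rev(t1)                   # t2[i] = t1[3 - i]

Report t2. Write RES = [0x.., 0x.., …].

  t0: d8 47 b9 28
  t1: d8 b9 47 28
  t2: 28 47 b9 d8

RES = [ 0x28  0x47  0xb9  0xd8 ]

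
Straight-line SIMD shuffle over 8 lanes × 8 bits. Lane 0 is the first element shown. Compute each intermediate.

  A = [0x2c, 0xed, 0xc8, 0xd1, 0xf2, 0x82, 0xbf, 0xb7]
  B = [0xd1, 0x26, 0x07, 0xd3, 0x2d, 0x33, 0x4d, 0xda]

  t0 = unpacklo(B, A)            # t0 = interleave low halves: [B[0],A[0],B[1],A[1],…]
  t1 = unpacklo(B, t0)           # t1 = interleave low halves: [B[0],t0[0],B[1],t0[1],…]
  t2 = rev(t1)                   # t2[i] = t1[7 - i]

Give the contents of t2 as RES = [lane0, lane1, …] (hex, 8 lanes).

RES = [ 0xed  0xd3  0x26  0x07  0x2c  0x26  0xd1  0xd1 ]

t0 = [0xd1, 0x2c, 0x26, 0xed, 0x07, 0xc8, 0xd3, 0xd1]
t1 = [0xd1, 0xd1, 0x26, 0x2c, 0x07, 0x26, 0xd3, 0xed]
t2 = [0xed, 0xd3, 0x26, 0x07, 0x2c, 0x26, 0xd1, 0xd1]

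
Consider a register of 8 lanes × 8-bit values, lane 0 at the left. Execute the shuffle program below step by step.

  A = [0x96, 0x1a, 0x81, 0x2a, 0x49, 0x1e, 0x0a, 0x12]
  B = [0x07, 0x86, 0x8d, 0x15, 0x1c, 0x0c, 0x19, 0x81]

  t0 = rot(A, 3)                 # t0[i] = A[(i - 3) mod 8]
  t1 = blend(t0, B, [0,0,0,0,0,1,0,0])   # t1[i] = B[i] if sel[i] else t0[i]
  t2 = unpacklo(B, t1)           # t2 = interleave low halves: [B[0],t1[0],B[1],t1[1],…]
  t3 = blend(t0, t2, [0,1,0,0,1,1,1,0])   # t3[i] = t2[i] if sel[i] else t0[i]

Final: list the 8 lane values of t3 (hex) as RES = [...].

RES = [ 0x1e  0x1e  0x12  0x96  0x8d  0x12  0x15  0x49 ]

t0 = [0x1e, 0x0a, 0x12, 0x96, 0x1a, 0x81, 0x2a, 0x49]
t1 = [0x1e, 0x0a, 0x12, 0x96, 0x1a, 0x0c, 0x2a, 0x49]
t2 = [0x07, 0x1e, 0x86, 0x0a, 0x8d, 0x12, 0x15, 0x96]
t3 = [0x1e, 0x1e, 0x12, 0x96, 0x8d, 0x12, 0x15, 0x49]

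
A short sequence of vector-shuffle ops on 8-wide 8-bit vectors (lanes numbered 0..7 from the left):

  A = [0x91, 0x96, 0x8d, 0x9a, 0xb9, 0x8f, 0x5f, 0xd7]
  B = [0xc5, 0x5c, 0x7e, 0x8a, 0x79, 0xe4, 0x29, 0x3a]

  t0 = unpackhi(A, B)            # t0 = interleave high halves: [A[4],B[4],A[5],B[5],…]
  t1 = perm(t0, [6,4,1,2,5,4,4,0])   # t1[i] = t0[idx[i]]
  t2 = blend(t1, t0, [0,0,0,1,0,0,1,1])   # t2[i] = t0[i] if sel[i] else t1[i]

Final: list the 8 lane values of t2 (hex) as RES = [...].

t0 = [0xb9, 0x79, 0x8f, 0xe4, 0x5f, 0x29, 0xd7, 0x3a]
t1 = [0xd7, 0x5f, 0x79, 0x8f, 0x29, 0x5f, 0x5f, 0xb9]
t2 = [0xd7, 0x5f, 0x79, 0xe4, 0x29, 0x5f, 0xd7, 0x3a]

RES = [0xd7, 0x5f, 0x79, 0xe4, 0x29, 0x5f, 0xd7, 0x3a]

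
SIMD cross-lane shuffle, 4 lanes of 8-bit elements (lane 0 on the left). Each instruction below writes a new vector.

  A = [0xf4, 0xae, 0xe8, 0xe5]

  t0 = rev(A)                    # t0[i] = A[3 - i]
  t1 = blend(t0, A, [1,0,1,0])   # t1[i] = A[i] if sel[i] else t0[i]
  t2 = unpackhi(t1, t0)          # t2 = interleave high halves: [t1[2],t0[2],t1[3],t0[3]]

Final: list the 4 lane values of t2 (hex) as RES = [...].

→ t0 |e5|e8|ae|f4|
→ t1 |f4|e8|e8|f4|
→ t2 |e8|ae|f4|f4|

RES = [ 0xe8  0xae  0xf4  0xf4 ]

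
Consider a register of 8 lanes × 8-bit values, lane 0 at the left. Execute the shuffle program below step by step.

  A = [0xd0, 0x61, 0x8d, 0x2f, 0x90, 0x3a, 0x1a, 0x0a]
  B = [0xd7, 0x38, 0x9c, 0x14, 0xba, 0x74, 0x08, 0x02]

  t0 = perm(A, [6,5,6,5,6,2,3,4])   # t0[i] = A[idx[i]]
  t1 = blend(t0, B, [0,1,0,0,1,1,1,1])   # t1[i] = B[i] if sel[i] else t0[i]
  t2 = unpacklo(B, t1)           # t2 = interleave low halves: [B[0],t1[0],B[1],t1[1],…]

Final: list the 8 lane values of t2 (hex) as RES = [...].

RES = [ 0xd7  0x1a  0x38  0x38  0x9c  0x1a  0x14  0x3a ]

→ t0 |1a|3a|1a|3a|1a|8d|2f|90|
→ t1 |1a|38|1a|3a|ba|74|08|02|
→ t2 |d7|1a|38|38|9c|1a|14|3a|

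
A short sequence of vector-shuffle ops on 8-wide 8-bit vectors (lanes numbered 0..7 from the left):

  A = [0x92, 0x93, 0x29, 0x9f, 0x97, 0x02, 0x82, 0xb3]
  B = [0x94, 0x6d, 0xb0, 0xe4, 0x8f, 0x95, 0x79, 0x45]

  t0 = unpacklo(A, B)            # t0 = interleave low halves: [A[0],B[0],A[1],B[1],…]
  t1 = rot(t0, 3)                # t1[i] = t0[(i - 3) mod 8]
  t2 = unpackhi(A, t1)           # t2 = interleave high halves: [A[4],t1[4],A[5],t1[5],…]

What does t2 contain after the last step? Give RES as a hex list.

RES = [ 0x97  0x94  0x02  0x93  0x82  0x6d  0xb3  0x29 ]

→ t0 |92|94|93|6d|29|b0|9f|e4|
→ t1 |b0|9f|e4|92|94|93|6d|29|
→ t2 |97|94|02|93|82|6d|b3|29|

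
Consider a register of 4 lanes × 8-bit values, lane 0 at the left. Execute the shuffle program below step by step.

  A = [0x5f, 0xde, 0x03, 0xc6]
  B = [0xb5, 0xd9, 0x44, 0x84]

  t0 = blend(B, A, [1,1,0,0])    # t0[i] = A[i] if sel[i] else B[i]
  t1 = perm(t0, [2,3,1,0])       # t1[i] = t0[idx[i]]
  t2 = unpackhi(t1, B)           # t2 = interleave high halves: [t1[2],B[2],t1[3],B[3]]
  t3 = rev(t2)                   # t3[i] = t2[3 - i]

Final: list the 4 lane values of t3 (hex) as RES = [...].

→ t0 |5f|de|44|84|
→ t1 |44|84|de|5f|
→ t2 |de|44|5f|84|
→ t3 |84|5f|44|de|

RES = [ 0x84  0x5f  0x44  0xde ]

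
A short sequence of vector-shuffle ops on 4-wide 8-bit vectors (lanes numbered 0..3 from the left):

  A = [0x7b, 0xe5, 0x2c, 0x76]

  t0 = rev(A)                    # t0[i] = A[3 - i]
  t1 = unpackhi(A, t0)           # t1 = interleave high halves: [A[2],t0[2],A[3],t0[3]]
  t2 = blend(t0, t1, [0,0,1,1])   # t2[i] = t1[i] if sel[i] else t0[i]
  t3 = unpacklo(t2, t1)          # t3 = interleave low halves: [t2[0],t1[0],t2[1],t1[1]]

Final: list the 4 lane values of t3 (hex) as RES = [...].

  t0: 76 2c e5 7b
  t1: 2c e5 76 7b
  t2: 76 2c 76 7b
  t3: 76 2c 2c e5

RES = [0x76, 0x2c, 0x2c, 0xe5]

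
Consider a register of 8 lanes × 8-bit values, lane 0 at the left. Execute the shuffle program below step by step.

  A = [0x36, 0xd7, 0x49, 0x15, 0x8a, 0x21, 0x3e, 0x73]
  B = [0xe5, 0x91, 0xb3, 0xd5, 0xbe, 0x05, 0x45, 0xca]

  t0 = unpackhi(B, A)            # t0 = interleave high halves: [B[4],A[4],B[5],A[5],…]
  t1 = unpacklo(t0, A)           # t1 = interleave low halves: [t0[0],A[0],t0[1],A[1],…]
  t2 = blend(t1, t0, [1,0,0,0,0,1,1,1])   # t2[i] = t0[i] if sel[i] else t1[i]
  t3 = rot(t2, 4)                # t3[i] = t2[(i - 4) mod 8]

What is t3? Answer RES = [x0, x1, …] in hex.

  t0: be 8a 05 21 45 3e ca 73
  t1: be 36 8a d7 05 49 21 15
  t2: be 36 8a d7 05 3e ca 73
  t3: 05 3e ca 73 be 36 8a d7

RES = [ 0x05  0x3e  0xca  0x73  0xbe  0x36  0x8a  0xd7 ]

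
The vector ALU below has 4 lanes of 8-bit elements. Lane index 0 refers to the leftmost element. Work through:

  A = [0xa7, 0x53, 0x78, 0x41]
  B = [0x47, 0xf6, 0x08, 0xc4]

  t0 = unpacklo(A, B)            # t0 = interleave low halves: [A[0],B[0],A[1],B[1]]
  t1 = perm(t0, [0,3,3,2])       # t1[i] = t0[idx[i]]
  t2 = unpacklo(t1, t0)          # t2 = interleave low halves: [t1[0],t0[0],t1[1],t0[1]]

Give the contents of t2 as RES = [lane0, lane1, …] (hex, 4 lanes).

RES = [ 0xa7  0xa7  0xf6  0x47 ]

→ t0 |a7|47|53|f6|
→ t1 |a7|f6|f6|53|
→ t2 |a7|a7|f6|47|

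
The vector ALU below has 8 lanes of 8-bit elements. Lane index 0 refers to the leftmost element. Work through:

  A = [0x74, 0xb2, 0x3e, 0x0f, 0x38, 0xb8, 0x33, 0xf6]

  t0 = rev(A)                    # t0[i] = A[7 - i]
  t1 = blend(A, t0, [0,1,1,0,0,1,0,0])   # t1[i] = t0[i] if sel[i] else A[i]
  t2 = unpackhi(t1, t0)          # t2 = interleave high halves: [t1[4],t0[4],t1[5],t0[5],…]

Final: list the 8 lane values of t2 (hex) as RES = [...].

RES = [0x38, 0x0f, 0x3e, 0x3e, 0x33, 0xb2, 0xf6, 0x74]

→ t0 |f6|33|b8|38|0f|3e|b2|74|
→ t1 |74|33|b8|0f|38|3e|33|f6|
→ t2 |38|0f|3e|3e|33|b2|f6|74|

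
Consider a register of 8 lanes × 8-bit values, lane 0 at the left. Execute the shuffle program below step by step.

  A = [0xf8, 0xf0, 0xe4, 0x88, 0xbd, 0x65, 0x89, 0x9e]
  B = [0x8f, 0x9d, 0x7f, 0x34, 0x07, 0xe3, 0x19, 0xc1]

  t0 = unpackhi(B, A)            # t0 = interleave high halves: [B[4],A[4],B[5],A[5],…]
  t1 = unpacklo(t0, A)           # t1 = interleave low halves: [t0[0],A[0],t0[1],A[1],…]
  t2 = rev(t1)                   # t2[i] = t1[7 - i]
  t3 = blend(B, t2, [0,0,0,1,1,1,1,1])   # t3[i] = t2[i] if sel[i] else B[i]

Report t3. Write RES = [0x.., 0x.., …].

t0 = [0x07, 0xbd, 0xe3, 0x65, 0x19, 0x89, 0xc1, 0x9e]
t1 = [0x07, 0xf8, 0xbd, 0xf0, 0xe3, 0xe4, 0x65, 0x88]
t2 = [0x88, 0x65, 0xe4, 0xe3, 0xf0, 0xbd, 0xf8, 0x07]
t3 = [0x8f, 0x9d, 0x7f, 0xe3, 0xf0, 0xbd, 0xf8, 0x07]

RES = [ 0x8f  0x9d  0x7f  0xe3  0xf0  0xbd  0xf8  0x07 ]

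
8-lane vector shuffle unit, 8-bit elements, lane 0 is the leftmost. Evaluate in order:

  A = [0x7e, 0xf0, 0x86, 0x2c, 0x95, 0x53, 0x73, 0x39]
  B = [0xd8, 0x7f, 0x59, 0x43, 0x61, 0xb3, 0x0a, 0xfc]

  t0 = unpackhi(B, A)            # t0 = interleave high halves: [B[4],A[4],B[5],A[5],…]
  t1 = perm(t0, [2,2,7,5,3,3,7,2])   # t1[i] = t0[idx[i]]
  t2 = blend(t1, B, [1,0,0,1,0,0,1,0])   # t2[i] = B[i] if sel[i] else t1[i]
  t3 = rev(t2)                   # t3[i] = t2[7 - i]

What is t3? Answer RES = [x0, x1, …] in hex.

→ t0 |61|95|b3|53|0a|73|fc|39|
→ t1 |b3|b3|39|73|53|53|39|b3|
→ t2 |d8|b3|39|43|53|53|0a|b3|
→ t3 |b3|0a|53|53|43|39|b3|d8|

RES = [0xb3, 0x0a, 0x53, 0x53, 0x43, 0x39, 0xb3, 0xd8]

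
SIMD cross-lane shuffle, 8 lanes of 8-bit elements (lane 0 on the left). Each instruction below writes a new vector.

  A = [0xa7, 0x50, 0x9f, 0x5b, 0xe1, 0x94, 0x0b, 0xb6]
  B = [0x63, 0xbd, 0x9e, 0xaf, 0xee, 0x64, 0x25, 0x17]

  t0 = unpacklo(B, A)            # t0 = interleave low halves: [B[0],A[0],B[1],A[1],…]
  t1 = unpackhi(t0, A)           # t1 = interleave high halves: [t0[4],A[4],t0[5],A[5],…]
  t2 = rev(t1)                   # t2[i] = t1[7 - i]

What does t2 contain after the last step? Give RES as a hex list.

t0 = [0x63, 0xa7, 0xbd, 0x50, 0x9e, 0x9f, 0xaf, 0x5b]
t1 = [0x9e, 0xe1, 0x9f, 0x94, 0xaf, 0x0b, 0x5b, 0xb6]
t2 = [0xb6, 0x5b, 0x0b, 0xaf, 0x94, 0x9f, 0xe1, 0x9e]

RES = [ 0xb6  0x5b  0x0b  0xaf  0x94  0x9f  0xe1  0x9e ]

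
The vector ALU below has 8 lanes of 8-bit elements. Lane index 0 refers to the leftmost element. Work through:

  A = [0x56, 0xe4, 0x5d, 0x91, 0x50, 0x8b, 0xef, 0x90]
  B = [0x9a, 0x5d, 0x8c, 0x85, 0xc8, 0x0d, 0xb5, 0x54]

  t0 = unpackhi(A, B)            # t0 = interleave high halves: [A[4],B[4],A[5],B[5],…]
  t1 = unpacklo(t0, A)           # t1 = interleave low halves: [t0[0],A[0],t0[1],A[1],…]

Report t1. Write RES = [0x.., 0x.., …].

RES = [ 0x50  0x56  0xc8  0xe4  0x8b  0x5d  0x0d  0x91 ]

→ t0 |50|c8|8b|0d|ef|b5|90|54|
→ t1 |50|56|c8|e4|8b|5d|0d|91|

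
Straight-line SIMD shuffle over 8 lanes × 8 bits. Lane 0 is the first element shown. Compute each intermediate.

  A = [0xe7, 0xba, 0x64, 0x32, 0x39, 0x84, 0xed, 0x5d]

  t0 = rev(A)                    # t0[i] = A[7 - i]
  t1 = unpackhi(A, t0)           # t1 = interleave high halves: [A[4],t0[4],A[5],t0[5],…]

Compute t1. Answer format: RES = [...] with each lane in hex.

→ t0 |5d|ed|84|39|32|64|ba|e7|
→ t1 |39|32|84|64|ed|ba|5d|e7|

RES = [ 0x39  0x32  0x84  0x64  0xed  0xba  0x5d  0xe7 ]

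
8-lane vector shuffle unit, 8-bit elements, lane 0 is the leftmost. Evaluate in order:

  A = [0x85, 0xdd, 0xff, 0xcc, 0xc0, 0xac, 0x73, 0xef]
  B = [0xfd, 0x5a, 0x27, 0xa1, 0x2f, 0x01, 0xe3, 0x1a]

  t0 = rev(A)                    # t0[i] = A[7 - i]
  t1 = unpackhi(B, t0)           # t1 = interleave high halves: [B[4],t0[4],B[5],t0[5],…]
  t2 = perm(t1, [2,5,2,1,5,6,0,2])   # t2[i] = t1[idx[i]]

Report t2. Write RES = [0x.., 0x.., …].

  t0: ef 73 ac c0 cc ff dd 85
  t1: 2f cc 01 ff e3 dd 1a 85
  t2: 01 dd 01 cc dd 1a 2f 01

RES = [0x01, 0xdd, 0x01, 0xcc, 0xdd, 0x1a, 0x2f, 0x01]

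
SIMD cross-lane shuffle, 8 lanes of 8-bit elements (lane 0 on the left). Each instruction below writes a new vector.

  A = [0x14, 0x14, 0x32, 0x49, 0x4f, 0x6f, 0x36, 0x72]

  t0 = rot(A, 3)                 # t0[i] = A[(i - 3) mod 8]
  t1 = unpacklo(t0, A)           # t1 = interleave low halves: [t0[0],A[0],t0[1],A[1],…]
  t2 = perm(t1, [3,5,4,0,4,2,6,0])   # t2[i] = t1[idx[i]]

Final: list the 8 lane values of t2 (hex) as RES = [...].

  t0: 6f 36 72 14 14 32 49 4f
  t1: 6f 14 36 14 72 32 14 49
  t2: 14 32 72 6f 72 36 14 6f

RES = [0x14, 0x32, 0x72, 0x6f, 0x72, 0x36, 0x14, 0x6f]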